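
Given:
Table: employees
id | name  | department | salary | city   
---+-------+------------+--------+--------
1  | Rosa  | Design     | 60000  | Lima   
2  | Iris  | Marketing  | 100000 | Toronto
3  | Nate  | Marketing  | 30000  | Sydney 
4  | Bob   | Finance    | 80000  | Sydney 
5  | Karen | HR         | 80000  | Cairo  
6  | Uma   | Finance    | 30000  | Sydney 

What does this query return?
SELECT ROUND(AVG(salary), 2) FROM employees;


SUM(salary) = 380000
COUNT = 6
ROUND(AVG, 2) = ROUND(380000 / 6, 2) = 63333.33

63333.33


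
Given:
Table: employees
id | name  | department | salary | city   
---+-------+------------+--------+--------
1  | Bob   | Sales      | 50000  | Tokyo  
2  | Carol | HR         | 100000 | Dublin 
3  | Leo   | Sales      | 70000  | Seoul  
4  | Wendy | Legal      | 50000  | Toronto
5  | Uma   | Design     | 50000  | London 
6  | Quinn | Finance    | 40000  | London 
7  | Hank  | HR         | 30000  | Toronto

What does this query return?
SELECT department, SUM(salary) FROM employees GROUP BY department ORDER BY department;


Summing salary within each department:
  Design: 50000 = 50000
  Finance: 40000 = 40000
  HR: 100000 + 30000 = 130000
  Legal: 50000 = 50000
  Sales: 50000 + 70000 = 120000


5 groups:
Design, 50000
Finance, 40000
HR, 130000
Legal, 50000
Sales, 120000


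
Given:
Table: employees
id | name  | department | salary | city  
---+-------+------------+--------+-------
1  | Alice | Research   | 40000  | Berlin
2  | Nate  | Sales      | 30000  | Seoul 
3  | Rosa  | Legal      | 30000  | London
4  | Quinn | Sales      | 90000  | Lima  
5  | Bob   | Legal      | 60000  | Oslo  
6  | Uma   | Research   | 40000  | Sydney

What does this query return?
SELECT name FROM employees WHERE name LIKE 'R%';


LIKE 'R%' matches names starting with 'R'
Matching: 1

1 rows:
Rosa


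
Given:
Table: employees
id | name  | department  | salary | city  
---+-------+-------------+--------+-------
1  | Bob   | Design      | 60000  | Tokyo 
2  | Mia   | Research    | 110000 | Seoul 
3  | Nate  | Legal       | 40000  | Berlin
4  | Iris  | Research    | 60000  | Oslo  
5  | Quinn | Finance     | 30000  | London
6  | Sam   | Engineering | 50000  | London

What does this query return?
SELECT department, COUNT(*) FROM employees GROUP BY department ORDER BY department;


Assigning each row to its department group:
  Bob -> Design
  Mia -> Research
  Nate -> Legal
  Iris -> Research
  Quinn -> Finance
  Sam -> Engineering


5 groups:
Design, 1
Engineering, 1
Finance, 1
Legal, 1
Research, 2


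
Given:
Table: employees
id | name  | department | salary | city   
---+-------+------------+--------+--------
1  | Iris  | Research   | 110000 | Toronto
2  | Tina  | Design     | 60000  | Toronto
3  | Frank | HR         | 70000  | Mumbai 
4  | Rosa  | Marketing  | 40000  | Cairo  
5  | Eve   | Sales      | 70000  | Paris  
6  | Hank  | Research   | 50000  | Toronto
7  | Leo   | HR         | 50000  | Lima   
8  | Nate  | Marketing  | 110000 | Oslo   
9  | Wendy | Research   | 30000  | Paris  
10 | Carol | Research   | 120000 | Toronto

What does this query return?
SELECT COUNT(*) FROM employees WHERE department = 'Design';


Counting rows where department = 'Design'
  Tina -> MATCH


1


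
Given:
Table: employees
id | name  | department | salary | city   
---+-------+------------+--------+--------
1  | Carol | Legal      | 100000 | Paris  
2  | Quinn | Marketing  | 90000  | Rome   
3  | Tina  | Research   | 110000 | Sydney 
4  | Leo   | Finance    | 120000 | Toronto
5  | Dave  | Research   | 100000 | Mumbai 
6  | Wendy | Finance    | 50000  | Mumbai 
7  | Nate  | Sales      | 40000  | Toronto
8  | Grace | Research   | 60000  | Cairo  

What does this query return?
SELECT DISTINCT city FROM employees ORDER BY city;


All 'city' values (row order): Paris, Rome, Sydney, Toronto, Mumbai, Mumbai, Toronto, Cairo
Removing duplicates leaves 6 unique value(s).

6 values:
Cairo
Mumbai
Paris
Rome
Sydney
Toronto


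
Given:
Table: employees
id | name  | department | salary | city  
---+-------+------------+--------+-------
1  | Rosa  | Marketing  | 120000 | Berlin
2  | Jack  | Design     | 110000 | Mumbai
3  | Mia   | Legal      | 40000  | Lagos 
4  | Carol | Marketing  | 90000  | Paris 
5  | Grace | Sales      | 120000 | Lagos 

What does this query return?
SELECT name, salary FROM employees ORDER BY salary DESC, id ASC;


Sorting by salary DESC, then id ASC for ties

5 rows:
Rosa, 120000
Grace, 120000
Jack, 110000
Carol, 90000
Mia, 40000


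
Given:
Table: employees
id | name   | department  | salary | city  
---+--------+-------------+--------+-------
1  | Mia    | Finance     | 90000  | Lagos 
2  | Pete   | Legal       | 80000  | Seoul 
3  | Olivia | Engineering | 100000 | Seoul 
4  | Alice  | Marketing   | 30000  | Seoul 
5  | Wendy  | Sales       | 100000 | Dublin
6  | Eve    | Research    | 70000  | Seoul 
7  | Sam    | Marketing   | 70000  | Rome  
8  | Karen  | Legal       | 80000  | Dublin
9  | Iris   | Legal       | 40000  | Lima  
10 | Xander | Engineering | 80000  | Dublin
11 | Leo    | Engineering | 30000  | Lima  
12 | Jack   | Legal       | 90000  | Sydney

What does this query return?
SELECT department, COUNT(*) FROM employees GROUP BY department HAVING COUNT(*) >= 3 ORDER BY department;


Groups with count >= 3:
  Engineering: 3 -> PASS
  Legal: 4 -> PASS
  Finance: 1 -> filtered out
  Marketing: 2 -> filtered out
  Research: 1 -> filtered out
  Sales: 1 -> filtered out


2 groups:
Engineering, 3
Legal, 4


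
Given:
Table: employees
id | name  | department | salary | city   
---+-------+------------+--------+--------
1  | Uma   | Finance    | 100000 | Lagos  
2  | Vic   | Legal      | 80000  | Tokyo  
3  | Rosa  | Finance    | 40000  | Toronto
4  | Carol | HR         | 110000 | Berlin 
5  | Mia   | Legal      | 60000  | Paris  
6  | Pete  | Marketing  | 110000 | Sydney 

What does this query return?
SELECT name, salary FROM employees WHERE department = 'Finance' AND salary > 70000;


Filtering: department = 'Finance' AND salary > 70000
Matching: 1 rows

1 rows:
Uma, 100000


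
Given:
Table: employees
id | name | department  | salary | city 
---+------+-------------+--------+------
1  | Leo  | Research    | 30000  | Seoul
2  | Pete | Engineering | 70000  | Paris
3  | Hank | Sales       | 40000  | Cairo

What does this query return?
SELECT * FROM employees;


SELECT * returns all 3 rows with all columns

3 rows:
1, Leo, Research, 30000, Seoul
2, Pete, Engineering, 70000, Paris
3, Hank, Sales, 40000, Cairo


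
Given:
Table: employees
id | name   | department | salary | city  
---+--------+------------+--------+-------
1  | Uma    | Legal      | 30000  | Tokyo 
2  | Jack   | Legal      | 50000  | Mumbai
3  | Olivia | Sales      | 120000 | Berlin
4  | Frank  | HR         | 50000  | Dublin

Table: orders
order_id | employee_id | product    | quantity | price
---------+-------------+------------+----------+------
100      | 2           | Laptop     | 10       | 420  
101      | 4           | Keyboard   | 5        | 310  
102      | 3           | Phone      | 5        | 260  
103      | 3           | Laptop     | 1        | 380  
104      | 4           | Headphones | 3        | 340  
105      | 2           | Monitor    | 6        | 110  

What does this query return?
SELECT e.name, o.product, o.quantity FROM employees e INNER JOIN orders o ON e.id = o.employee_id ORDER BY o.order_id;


Joining employees.id = orders.employee_id:
  employee Jack (id=2) -> order Laptop
  employee Frank (id=4) -> order Keyboard
  employee Olivia (id=3) -> order Phone
  employee Olivia (id=3) -> order Laptop
  employee Frank (id=4) -> order Headphones
  employee Jack (id=2) -> order Monitor


6 rows:
Jack, Laptop, 10
Frank, Keyboard, 5
Olivia, Phone, 5
Olivia, Laptop, 1
Frank, Headphones, 3
Jack, Monitor, 6


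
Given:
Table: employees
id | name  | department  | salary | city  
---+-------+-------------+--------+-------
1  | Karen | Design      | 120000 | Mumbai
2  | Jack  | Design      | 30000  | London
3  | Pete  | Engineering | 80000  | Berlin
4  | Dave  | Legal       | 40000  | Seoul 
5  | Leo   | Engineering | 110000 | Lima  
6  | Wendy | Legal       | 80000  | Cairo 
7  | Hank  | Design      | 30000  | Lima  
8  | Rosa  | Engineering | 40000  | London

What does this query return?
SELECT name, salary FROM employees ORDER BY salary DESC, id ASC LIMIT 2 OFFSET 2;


Sort by salary DESC (id ASC tiebreak), then skip 2 and take 2
Rows 3 through 4

2 rows:
Pete, 80000
Wendy, 80000


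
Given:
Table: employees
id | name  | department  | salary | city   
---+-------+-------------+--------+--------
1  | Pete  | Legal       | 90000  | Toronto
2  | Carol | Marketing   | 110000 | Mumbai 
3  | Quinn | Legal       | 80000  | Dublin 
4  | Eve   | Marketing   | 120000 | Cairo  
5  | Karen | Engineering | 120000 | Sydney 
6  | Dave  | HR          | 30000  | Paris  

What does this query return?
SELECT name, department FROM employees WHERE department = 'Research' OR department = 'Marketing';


Filtering: department = 'Research' OR 'Marketing'
Matching: 2 rows

2 rows:
Carol, Marketing
Eve, Marketing


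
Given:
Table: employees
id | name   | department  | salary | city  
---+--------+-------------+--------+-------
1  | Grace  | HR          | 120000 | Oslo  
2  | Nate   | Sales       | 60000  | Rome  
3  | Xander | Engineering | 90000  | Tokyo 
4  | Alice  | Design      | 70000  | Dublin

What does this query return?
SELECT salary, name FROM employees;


Projecting columns: salary, name

4 rows:
120000, Grace
60000, Nate
90000, Xander
70000, Alice


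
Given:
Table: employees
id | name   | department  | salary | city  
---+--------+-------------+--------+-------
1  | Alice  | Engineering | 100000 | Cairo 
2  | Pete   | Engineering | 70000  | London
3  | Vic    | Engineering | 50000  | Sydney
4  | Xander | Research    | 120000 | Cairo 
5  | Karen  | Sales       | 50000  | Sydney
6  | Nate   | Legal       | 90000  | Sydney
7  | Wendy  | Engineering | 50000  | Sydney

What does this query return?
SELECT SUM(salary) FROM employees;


SUM(salary) = 100000 + 70000 + 50000 + 120000 + 50000 + 90000 + 50000 = 530000

530000


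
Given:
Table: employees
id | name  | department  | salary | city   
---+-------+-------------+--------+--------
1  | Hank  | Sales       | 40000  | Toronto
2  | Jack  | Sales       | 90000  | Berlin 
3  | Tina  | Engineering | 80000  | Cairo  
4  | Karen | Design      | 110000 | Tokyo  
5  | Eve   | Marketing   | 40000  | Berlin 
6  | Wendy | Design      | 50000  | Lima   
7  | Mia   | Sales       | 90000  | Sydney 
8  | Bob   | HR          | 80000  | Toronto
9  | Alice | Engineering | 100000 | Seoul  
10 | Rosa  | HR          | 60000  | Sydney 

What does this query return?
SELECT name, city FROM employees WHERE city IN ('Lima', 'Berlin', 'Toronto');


Filtering: city IN ('Lima', 'Berlin', 'Toronto')
Matching: 5 rows

5 rows:
Hank, Toronto
Jack, Berlin
Eve, Berlin
Wendy, Lima
Bob, Toronto


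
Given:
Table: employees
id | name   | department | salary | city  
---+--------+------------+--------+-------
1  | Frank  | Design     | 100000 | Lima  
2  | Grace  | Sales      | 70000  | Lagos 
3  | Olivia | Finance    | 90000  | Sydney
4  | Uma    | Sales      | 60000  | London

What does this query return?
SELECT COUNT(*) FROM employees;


COUNT(*) counts all rows

4


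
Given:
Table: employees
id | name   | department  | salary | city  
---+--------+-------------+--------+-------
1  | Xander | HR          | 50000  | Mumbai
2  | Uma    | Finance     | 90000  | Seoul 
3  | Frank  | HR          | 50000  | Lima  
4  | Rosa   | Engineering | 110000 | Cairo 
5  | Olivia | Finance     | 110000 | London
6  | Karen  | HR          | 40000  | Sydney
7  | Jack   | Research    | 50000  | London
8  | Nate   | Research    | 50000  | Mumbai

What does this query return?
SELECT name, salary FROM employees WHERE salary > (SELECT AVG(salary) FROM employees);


Subquery: AVG(salary) = 68750.0
Filtering: salary > 68750.0
  Uma (90000) -> MATCH
  Rosa (110000) -> MATCH
  Olivia (110000) -> MATCH


3 rows:
Uma, 90000
Rosa, 110000
Olivia, 110000


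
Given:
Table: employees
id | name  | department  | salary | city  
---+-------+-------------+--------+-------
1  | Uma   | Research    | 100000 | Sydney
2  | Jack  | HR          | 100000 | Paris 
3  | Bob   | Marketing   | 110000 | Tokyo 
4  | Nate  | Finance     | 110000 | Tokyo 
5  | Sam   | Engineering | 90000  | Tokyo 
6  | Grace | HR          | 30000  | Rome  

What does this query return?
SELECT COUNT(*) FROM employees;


COUNT(*) counts all rows

6


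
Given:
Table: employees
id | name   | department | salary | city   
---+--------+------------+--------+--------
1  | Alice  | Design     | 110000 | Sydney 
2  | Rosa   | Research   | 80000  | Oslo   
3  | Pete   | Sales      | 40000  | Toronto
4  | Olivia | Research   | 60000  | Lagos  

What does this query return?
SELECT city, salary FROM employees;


Projecting columns: city, salary

4 rows:
Sydney, 110000
Oslo, 80000
Toronto, 40000
Lagos, 60000


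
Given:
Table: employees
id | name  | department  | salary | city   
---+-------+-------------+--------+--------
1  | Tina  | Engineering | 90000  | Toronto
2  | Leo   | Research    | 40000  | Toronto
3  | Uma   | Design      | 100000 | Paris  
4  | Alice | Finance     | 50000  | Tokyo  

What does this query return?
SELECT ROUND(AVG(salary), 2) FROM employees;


SUM(salary) = 280000
COUNT = 4
ROUND(AVG, 2) = ROUND(280000 / 4, 2) = 70000.0

70000.0


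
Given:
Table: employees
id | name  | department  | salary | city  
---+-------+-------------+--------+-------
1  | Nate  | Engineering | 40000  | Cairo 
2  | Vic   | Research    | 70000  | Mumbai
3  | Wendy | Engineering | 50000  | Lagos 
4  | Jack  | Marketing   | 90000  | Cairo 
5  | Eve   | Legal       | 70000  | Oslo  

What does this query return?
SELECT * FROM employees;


SELECT * returns all 5 rows with all columns

5 rows:
1, Nate, Engineering, 40000, Cairo
2, Vic, Research, 70000, Mumbai
3, Wendy, Engineering, 50000, Lagos
4, Jack, Marketing, 90000, Cairo
5, Eve, Legal, 70000, Oslo


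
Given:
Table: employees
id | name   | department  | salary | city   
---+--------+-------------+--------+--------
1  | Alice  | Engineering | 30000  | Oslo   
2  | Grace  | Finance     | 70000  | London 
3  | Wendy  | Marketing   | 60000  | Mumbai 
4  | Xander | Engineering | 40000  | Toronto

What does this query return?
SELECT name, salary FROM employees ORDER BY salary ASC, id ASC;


Sorting by salary ASC, then id ASC for ties

4 rows:
Alice, 30000
Xander, 40000
Wendy, 60000
Grace, 70000


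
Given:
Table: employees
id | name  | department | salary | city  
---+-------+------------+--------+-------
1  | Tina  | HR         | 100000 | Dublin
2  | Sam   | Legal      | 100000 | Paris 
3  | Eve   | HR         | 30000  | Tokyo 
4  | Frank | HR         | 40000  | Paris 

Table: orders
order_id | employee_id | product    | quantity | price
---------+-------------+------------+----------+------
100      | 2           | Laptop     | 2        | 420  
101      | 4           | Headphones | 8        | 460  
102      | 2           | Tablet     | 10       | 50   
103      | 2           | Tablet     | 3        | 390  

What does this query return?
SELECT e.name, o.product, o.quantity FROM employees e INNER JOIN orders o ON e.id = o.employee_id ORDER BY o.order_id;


Joining employees.id = orders.employee_id:
  employee Sam (id=2) -> order Laptop
  employee Frank (id=4) -> order Headphones
  employee Sam (id=2) -> order Tablet
  employee Sam (id=2) -> order Tablet


4 rows:
Sam, Laptop, 2
Frank, Headphones, 8
Sam, Tablet, 10
Sam, Tablet, 3


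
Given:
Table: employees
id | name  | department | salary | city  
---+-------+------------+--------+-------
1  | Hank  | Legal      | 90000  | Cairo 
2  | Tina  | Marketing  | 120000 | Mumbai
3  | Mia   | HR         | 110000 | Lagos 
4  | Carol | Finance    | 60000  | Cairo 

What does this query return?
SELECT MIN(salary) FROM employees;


Salaries: 90000, 120000, 110000, 60000
MIN = 60000

60000


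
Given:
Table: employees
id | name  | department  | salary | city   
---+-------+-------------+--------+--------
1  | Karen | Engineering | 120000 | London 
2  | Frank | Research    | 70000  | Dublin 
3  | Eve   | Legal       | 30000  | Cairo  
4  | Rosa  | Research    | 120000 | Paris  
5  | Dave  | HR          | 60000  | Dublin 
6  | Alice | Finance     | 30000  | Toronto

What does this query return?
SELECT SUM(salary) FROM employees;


SUM(salary) = 120000 + 70000 + 30000 + 120000 + 60000 + 30000 = 430000

430000


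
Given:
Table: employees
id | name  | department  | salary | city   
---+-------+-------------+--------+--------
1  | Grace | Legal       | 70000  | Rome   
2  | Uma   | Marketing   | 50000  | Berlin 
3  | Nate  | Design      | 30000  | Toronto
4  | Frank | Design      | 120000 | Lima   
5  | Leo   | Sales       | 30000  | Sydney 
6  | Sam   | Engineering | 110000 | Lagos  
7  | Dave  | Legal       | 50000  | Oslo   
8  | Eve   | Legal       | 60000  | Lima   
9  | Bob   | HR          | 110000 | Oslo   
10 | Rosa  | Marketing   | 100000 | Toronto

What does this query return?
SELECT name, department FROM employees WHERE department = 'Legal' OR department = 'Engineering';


Filtering: department = 'Legal' OR 'Engineering'
Matching: 4 rows

4 rows:
Grace, Legal
Sam, Engineering
Dave, Legal
Eve, Legal


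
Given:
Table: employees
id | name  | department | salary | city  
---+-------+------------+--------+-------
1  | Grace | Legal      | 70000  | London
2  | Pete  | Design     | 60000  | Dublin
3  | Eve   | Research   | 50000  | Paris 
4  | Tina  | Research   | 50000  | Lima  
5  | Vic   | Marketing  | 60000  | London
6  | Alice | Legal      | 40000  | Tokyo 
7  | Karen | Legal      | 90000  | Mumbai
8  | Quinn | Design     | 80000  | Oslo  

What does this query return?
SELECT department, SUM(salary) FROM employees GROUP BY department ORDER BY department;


Summing salary within each department:
  Design: 60000 + 80000 = 140000
  Legal: 70000 + 40000 + 90000 = 200000
  Marketing: 60000 = 60000
  Research: 50000 + 50000 = 100000


4 groups:
Design, 140000
Legal, 200000
Marketing, 60000
Research, 100000


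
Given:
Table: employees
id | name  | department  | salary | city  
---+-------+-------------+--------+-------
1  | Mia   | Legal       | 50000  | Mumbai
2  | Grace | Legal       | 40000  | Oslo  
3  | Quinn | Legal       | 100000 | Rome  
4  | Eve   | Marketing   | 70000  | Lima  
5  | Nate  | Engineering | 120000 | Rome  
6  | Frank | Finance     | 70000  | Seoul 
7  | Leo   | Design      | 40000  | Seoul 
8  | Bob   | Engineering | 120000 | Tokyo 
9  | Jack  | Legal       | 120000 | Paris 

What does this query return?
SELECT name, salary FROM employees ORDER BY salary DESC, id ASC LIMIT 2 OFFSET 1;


Sort by salary DESC (id ASC tiebreak), then skip 1 and take 2
Rows 2 through 3

2 rows:
Bob, 120000
Jack, 120000


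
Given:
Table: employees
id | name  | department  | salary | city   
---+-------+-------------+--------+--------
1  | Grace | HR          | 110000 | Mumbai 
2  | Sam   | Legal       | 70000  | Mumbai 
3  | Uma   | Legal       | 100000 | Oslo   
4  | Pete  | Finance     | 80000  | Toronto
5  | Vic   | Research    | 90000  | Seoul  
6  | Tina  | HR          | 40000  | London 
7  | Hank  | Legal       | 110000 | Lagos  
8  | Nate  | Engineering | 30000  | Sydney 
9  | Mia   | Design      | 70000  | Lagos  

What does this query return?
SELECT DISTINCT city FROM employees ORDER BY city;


All 'city' values (row order): Mumbai, Mumbai, Oslo, Toronto, Seoul, London, Lagos, Sydney, Lagos
Removing duplicates leaves 7 unique value(s).

7 values:
Lagos
London
Mumbai
Oslo
Seoul
Sydney
Toronto


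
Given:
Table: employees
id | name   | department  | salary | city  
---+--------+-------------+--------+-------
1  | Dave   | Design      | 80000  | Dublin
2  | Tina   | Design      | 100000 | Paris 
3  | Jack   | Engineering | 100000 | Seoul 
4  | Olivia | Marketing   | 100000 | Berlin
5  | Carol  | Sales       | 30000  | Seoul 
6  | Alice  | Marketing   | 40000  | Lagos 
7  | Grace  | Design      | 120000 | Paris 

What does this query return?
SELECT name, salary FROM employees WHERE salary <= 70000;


Filtering: salary <= 70000
Matching: 2 rows

2 rows:
Carol, 30000
Alice, 40000


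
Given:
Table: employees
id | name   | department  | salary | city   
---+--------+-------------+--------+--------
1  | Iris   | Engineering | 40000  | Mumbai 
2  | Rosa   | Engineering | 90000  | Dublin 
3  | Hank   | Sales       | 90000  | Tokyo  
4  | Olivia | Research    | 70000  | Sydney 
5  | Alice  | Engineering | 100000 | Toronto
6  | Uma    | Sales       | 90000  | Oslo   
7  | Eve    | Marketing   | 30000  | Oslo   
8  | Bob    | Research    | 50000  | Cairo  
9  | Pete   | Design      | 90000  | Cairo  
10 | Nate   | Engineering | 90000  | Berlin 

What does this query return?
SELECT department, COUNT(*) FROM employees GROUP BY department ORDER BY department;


Assigning each row to its department group:
  Iris -> Engineering
  Rosa -> Engineering
  Hank -> Sales
  Olivia -> Research
  Alice -> Engineering
  Uma -> Sales
  Eve -> Marketing
  Bob -> Research
  Pete -> Design
  Nate -> Engineering


5 groups:
Design, 1
Engineering, 4
Marketing, 1
Research, 2
Sales, 2


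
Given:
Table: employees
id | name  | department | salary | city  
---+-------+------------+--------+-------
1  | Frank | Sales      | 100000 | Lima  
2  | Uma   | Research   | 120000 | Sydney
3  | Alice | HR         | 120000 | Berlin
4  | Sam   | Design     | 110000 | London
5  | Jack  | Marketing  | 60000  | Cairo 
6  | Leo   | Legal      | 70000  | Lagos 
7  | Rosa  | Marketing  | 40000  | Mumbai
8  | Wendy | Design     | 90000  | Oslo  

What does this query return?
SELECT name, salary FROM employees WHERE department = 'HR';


Filtering: department = 'HR'
Matching rows: 1

1 rows:
Alice, 120000


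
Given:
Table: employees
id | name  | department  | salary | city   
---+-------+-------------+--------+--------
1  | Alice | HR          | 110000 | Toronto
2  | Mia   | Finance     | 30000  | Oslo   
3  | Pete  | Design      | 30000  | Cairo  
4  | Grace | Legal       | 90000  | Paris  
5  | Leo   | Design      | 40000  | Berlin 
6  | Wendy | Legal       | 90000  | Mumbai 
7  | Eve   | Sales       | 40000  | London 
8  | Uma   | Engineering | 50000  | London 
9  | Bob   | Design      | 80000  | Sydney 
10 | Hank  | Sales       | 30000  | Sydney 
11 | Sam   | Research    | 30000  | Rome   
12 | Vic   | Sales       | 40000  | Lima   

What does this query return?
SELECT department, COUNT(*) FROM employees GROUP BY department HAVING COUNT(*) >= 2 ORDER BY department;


Groups with count >= 2:
  Design: 3 -> PASS
  Legal: 2 -> PASS
  Sales: 3 -> PASS
  Engineering: 1 -> filtered out
  Finance: 1 -> filtered out
  HR: 1 -> filtered out
  Research: 1 -> filtered out


3 groups:
Design, 3
Legal, 2
Sales, 3


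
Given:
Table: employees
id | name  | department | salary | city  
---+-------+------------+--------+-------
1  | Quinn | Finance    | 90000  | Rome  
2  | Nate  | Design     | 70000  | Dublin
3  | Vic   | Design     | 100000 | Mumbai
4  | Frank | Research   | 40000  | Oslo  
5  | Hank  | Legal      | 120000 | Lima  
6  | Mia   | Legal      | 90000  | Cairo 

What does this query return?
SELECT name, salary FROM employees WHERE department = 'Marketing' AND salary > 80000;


Filtering: department = 'Marketing' AND salary > 80000
Matching: 0 rows

Empty result set (0 rows)


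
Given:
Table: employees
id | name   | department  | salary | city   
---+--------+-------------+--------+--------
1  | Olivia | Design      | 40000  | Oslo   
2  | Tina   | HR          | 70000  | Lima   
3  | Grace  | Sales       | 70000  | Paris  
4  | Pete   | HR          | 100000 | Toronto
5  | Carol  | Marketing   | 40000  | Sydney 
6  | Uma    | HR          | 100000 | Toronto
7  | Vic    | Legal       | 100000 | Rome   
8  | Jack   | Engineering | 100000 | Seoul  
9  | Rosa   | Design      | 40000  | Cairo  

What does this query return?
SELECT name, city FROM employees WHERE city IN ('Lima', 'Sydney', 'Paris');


Filtering: city IN ('Lima', 'Sydney', 'Paris')
Matching: 3 rows

3 rows:
Tina, Lima
Grace, Paris
Carol, Sydney


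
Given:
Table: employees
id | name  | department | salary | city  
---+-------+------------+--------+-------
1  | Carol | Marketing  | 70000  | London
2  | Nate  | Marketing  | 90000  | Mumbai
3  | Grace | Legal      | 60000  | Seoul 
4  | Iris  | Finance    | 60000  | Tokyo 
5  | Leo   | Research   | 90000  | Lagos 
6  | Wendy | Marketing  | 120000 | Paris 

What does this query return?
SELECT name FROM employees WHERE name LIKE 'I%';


LIKE 'I%' matches names starting with 'I'
Matching: 1

1 rows:
Iris


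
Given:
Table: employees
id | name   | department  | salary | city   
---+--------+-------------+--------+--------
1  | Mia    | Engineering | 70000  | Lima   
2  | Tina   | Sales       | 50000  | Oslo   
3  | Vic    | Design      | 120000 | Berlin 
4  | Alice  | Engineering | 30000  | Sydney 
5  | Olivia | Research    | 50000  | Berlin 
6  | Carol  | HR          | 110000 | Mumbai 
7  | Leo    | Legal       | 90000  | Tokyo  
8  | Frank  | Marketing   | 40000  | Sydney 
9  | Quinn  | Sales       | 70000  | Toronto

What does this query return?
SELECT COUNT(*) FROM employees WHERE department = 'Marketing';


Counting rows where department = 'Marketing'
  Frank -> MATCH


1


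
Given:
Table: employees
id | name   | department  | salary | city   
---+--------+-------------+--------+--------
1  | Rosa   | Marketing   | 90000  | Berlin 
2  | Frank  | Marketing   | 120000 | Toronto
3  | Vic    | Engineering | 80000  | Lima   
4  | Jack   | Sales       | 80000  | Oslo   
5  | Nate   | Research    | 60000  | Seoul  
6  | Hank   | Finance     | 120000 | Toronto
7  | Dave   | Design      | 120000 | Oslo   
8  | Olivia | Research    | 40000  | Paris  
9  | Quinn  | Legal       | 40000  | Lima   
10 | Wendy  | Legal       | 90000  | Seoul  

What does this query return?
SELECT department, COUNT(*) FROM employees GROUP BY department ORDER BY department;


Assigning each row to its department group:
  Rosa -> Marketing
  Frank -> Marketing
  Vic -> Engineering
  Jack -> Sales
  Nate -> Research
  Hank -> Finance
  Dave -> Design
  Olivia -> Research
  Quinn -> Legal
  Wendy -> Legal


7 groups:
Design, 1
Engineering, 1
Finance, 1
Legal, 2
Marketing, 2
Research, 2
Sales, 1


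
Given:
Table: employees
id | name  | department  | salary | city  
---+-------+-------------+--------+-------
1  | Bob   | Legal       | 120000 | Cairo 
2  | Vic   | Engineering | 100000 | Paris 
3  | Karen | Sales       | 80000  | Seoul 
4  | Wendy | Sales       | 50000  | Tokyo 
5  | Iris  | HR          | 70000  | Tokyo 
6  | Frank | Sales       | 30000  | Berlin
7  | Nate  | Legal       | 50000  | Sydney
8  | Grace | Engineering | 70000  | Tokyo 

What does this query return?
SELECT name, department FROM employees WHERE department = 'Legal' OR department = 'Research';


Filtering: department = 'Legal' OR 'Research'
Matching: 2 rows

2 rows:
Bob, Legal
Nate, Legal


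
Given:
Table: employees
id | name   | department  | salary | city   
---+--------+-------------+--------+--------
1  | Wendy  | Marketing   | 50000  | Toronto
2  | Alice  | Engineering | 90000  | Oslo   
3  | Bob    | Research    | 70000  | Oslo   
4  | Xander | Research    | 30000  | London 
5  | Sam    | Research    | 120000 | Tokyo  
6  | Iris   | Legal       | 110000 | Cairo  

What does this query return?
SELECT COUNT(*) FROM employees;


COUNT(*) counts all rows

6


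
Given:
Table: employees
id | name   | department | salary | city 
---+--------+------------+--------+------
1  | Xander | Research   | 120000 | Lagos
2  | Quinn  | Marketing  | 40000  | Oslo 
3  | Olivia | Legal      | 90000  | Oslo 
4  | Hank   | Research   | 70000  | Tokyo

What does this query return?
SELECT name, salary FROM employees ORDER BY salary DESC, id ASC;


Sorting by salary DESC, then id ASC for ties

4 rows:
Xander, 120000
Olivia, 90000
Hank, 70000
Quinn, 40000


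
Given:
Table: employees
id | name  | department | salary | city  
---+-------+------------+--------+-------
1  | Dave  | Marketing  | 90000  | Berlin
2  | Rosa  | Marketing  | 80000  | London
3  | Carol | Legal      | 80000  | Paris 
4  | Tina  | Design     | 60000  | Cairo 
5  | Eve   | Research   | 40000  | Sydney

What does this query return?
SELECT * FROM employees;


SELECT * returns all 5 rows with all columns

5 rows:
1, Dave, Marketing, 90000, Berlin
2, Rosa, Marketing, 80000, London
3, Carol, Legal, 80000, Paris
4, Tina, Design, 60000, Cairo
5, Eve, Research, 40000, Sydney


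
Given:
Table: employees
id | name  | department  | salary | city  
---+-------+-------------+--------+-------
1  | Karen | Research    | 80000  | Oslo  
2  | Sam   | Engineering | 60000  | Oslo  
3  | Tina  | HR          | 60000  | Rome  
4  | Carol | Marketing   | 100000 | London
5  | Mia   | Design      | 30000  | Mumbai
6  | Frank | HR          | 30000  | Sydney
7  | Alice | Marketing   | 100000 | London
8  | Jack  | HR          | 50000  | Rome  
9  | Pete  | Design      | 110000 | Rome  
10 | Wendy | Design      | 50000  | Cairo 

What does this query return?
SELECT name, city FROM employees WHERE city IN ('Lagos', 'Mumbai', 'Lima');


Filtering: city IN ('Lagos', 'Mumbai', 'Lima')
Matching: 1 rows

1 rows:
Mia, Mumbai


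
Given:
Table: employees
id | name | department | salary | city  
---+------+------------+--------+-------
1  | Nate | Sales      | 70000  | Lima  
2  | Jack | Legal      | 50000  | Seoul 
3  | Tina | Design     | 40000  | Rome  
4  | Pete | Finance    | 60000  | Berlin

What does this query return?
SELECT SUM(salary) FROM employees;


SUM(salary) = 70000 + 50000 + 40000 + 60000 = 220000

220000


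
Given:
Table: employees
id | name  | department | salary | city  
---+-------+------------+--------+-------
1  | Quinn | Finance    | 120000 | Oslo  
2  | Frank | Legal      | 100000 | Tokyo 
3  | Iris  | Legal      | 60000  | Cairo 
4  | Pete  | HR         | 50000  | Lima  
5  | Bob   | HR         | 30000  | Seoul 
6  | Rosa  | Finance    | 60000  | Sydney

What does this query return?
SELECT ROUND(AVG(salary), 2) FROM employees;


SUM(salary) = 420000
COUNT = 6
ROUND(AVG, 2) = ROUND(420000 / 6, 2) = 70000.0

70000.0


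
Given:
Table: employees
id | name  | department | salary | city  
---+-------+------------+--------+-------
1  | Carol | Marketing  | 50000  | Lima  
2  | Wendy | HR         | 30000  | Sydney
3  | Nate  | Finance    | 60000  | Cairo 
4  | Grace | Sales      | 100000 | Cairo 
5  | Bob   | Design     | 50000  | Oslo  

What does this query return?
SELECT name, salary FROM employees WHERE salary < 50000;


Filtering: salary < 50000
Matching: 1 rows

1 rows:
Wendy, 30000


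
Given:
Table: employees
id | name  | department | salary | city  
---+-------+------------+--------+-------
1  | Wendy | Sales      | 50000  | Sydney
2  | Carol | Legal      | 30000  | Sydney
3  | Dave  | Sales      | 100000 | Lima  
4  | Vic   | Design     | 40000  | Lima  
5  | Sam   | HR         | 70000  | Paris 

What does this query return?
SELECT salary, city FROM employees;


Projecting columns: salary, city

5 rows:
50000, Sydney
30000, Sydney
100000, Lima
40000, Lima
70000, Paris


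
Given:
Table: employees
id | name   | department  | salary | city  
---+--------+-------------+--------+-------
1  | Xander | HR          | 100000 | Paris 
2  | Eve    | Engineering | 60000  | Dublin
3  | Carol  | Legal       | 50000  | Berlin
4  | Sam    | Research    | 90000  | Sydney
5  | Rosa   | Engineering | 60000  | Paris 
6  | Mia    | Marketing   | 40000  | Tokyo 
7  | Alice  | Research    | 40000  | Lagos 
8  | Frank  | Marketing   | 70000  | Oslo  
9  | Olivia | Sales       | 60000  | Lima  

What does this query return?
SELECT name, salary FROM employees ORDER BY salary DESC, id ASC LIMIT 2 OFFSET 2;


Sort by salary DESC (id ASC tiebreak), then skip 2 and take 2
Rows 3 through 4

2 rows:
Frank, 70000
Eve, 60000


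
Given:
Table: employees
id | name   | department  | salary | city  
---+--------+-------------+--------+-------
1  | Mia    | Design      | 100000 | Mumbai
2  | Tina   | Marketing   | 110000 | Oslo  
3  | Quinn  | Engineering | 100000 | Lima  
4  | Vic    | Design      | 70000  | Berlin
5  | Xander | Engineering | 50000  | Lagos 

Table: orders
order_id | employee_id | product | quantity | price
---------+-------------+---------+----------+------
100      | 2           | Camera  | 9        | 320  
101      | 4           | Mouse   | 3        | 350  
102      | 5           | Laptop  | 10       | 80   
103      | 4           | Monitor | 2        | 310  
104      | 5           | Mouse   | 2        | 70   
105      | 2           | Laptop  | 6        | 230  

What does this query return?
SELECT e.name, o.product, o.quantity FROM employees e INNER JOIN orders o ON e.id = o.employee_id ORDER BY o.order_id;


Joining employees.id = orders.employee_id:
  employee Tina (id=2) -> order Camera
  employee Vic (id=4) -> order Mouse
  employee Xander (id=5) -> order Laptop
  employee Vic (id=4) -> order Monitor
  employee Xander (id=5) -> order Mouse
  employee Tina (id=2) -> order Laptop


6 rows:
Tina, Camera, 9
Vic, Mouse, 3
Xander, Laptop, 10
Vic, Monitor, 2
Xander, Mouse, 2
Tina, Laptop, 6


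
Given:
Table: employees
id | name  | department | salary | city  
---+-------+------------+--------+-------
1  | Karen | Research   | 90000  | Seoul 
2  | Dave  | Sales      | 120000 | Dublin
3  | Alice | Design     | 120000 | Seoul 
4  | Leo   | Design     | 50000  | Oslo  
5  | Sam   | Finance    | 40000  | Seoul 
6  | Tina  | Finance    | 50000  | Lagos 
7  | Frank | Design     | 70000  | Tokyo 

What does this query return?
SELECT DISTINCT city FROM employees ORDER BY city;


All 'city' values (row order): Seoul, Dublin, Seoul, Oslo, Seoul, Lagos, Tokyo
Removing duplicates leaves 5 unique value(s).

5 values:
Dublin
Lagos
Oslo
Seoul
Tokyo


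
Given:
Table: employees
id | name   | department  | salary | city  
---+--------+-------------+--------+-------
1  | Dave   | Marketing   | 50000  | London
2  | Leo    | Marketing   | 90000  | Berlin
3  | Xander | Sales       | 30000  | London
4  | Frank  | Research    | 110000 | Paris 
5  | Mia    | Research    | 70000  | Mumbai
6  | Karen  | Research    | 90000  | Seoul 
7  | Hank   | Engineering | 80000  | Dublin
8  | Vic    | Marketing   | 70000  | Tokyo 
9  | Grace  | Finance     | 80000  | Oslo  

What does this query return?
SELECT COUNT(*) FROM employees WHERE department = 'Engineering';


Counting rows where department = 'Engineering'
  Hank -> MATCH


1


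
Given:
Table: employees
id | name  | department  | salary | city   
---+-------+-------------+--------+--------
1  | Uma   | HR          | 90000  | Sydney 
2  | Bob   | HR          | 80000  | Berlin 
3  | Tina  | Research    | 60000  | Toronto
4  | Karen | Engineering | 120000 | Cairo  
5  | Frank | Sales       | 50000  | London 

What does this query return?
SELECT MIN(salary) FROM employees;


Salaries: 90000, 80000, 60000, 120000, 50000
MIN = 50000

50000


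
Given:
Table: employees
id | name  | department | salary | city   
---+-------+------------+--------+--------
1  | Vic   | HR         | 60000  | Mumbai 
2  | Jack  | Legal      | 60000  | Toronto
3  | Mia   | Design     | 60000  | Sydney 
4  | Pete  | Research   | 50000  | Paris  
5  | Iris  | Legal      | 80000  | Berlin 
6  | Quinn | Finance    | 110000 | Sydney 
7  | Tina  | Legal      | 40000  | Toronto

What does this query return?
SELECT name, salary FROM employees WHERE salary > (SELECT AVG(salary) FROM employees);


Subquery: AVG(salary) = 65714.29
Filtering: salary > 65714.29
  Iris (80000) -> MATCH
  Quinn (110000) -> MATCH


2 rows:
Iris, 80000
Quinn, 110000


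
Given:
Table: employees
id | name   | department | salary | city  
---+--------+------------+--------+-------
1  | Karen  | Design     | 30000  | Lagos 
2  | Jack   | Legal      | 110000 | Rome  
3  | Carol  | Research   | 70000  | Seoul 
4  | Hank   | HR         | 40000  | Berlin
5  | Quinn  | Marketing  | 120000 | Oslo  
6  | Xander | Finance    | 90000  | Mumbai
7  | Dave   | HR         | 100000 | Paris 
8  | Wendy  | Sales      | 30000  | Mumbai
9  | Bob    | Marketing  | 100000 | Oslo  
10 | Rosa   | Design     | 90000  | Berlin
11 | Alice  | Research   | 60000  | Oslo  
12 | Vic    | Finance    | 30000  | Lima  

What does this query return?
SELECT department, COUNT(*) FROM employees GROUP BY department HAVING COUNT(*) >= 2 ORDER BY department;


Groups with count >= 2:
  Design: 2 -> PASS
  Finance: 2 -> PASS
  HR: 2 -> PASS
  Marketing: 2 -> PASS
  Research: 2 -> PASS
  Legal: 1 -> filtered out
  Sales: 1 -> filtered out


5 groups:
Design, 2
Finance, 2
HR, 2
Marketing, 2
Research, 2


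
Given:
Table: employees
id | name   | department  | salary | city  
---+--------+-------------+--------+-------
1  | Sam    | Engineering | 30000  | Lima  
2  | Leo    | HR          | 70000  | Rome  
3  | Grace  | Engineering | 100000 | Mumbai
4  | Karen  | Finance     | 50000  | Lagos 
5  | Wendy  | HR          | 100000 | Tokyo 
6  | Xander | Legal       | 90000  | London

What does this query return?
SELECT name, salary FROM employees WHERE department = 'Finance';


Filtering: department = 'Finance'
Matching rows: 1

1 rows:
Karen, 50000


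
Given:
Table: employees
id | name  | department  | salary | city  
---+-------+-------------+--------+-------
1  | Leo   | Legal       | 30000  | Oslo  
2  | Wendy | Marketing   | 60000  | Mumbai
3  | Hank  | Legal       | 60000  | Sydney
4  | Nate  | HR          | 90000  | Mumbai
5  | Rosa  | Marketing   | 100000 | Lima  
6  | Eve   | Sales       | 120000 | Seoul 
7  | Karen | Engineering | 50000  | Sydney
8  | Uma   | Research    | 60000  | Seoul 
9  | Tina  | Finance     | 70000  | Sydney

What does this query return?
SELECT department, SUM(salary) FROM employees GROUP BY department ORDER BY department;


Summing salary within each department:
  Engineering: 50000 = 50000
  Finance: 70000 = 70000
  HR: 90000 = 90000
  Legal: 30000 + 60000 = 90000
  Marketing: 60000 + 100000 = 160000
  Research: 60000 = 60000
  Sales: 120000 = 120000


7 groups:
Engineering, 50000
Finance, 70000
HR, 90000
Legal, 90000
Marketing, 160000
Research, 60000
Sales, 120000


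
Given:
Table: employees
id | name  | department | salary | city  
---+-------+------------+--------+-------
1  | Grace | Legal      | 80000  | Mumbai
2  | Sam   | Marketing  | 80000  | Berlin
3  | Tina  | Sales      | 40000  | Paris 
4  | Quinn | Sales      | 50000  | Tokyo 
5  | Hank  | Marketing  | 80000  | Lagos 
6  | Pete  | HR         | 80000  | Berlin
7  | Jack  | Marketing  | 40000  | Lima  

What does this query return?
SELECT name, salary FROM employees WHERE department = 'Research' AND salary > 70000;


Filtering: department = 'Research' AND salary > 70000
Matching: 0 rows

Empty result set (0 rows)


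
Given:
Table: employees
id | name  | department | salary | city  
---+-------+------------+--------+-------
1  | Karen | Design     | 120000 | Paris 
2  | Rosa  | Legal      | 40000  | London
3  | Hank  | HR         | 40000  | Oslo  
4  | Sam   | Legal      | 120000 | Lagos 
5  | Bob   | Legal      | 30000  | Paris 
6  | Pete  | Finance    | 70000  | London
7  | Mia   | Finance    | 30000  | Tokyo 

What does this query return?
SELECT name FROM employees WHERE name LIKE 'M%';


LIKE 'M%' matches names starting with 'M'
Matching: 1

1 rows:
Mia


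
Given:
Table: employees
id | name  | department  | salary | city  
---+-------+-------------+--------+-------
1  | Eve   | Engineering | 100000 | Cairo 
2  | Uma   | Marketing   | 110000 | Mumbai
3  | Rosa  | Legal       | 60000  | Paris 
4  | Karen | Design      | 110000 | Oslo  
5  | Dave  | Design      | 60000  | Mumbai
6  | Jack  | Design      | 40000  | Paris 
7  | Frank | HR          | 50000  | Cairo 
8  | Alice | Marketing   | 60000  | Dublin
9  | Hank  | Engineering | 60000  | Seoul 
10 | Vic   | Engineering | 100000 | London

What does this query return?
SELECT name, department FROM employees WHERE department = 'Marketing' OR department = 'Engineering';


Filtering: department = 'Marketing' OR 'Engineering'
Matching: 5 rows

5 rows:
Eve, Engineering
Uma, Marketing
Alice, Marketing
Hank, Engineering
Vic, Engineering
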